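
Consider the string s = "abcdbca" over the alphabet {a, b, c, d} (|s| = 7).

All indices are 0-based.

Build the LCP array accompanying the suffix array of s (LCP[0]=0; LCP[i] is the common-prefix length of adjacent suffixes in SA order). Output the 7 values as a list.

rank→(start, suffix):
  0 → (6, 'a')
  1 → (0, 'abcdbca')
  2 → (4, 'bca')
  3 → (1, 'bcdbca')
  4 → (5, 'ca')
  5 → (2, 'cdbca')
  6 → (3, 'dbca')

SA = [6, 0, 4, 1, 5, 2, 3]
i: (SA[i-1],SA[i]) lcp shared
  1: (6,0) 1 'a'
  2: (0,4) 0 ''
  3: (4,1) 2 'bc'
  4: (1,5) 0 ''
  5: (5,2) 1 'c'
  6: (2,3) 0 ''

[0, 1, 0, 2, 0, 1, 0]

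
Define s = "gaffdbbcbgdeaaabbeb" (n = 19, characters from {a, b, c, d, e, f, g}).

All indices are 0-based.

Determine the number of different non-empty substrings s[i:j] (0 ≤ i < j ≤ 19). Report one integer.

rank→(start, suffix):
  0 → (12, 'aaabbeb')
  1 → (13, 'aabbeb')
  2 → (14, 'abbeb')
  3 → (1, 'affdbbcbgdeaaabbeb')
  4 → (18, 'b')
  5 → (5, 'bbcbgdeaaabbeb')
  6 → (15, 'bbeb')
  7 → (6, 'bcbgdeaaabbeb')
  8 → (16, 'beb')
  9 → (8, 'bgdeaaabbeb')
  10 → (7, 'cbgdeaaabbeb')
  11 → (4, 'dbbcbgdeaaabbeb')
  12 → (10, 'deaaabbeb')
  13 → (11, 'eaaabbeb')
  14 → (17, 'eb')
  15 → (3, 'fdbbcbgdeaaabbeb')
  16 → (2, 'ffdbbcbgdeaaabbeb')
  17 → (0, 'gaffdbbcbgdeaaabbeb')
  18 → (9, 'gdeaaabbeb')

SA = [12, 13, 14, 1, 18, 5, 15, 6, 16, 8, 7, 4, 10, 11, 17, 3, 2, 0, 9]
rank  pair      lcp
   1  s[12:],s[13:]  2  'aa'
   2  s[13:],s[14:]  1  'a'
   3  s[14:],s[1:]  1  'a'
   4  s[1:],s[18:]  0  ''
   5  s[18:],s[5:]  1  'b'
   6  s[5:],s[15:]  2  'bb'
   7  s[15:],s[6:]  1  'b'
   8  s[6:],s[16:]  1  'b'
   9  s[16:],s[8:]  1  'b'
  10  s[8:],s[7:]  0  ''
  11  s[7:],s[4:]  0  ''
  12  s[4:],s[10:]  1  'd'
  13  s[10:],s[11:]  0  ''
  14  s[11:],s[17:]  1  'e'
  15  s[17:],s[3:]  0  ''
  16  s[3:],s[2:]  1  'f'
  17  s[2:],s[0:]  0  ''
  18  s[0:],s[9:]  1  'g'

n(n+1)/2 = 19·20/2 = 190
Σ LCP = 0 + 2 + 1 + 1 + 0 + 1 + 2 + 1 + 1 + 1 + 0 + 0 + 1 + 0 + 1 + 0 + 1 + 0 + 1 = 14
distinct = 190 − 14 = 176

176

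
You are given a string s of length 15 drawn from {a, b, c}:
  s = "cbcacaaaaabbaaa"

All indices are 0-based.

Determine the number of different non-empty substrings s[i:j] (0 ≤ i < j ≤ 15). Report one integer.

sorted suffixes:
  #0 SA[0]=14  'a'
  #1 SA[1]=13  'aa'
  #2 SA[2]=12  'aaa'
  #3 SA[3]=5  'aaaaabbaaa'
  #4 SA[4]=6  'aaaabbaaa'
  #5 SA[5]=7  'aaabbaaa'
  #6 SA[6]=8  'aabbaaa'
  #7 SA[7]=9  'abbaaa'
  #8 SA[8]=3  'acaaaaabbaaa'
  #9 SA[9]=11  'baaa'
  #10 SA[10]=10  'bbaaa'
  #11 SA[11]=1  'bcacaaaaabbaaa'
  #12 SA[12]=4  'caaaaabbaaa'
  #13 SA[13]=2  'cacaaaaabbaaa'
  #14 SA[14]=0  'cbcacaaaaabbaaa'

SA = [14, 13, 12, 5, 6, 7, 8, 9, 3, 11, 10, 1, 4, 2, 0]
rank  pair      lcp
   1  s[14:],s[13:]  1  'a'
   2  s[13:],s[12:]  2  'aa'
   3  s[12:],s[5:]  3  'aaa'
   4  s[5:],s[6:]  4  'aaaa'
   5  s[6:],s[7:]  3  'aaa'
   6  s[7:],s[8:]  2  'aa'
   7  s[8:],s[9:]  1  'a'
   8  s[9:],s[3:]  1  'a'
   9  s[3:],s[11:]  0  ''
  10  s[11:],s[10:]  1  'b'
  11  s[10:],s[1:]  1  'b'
  12  s[1:],s[4:]  0  ''
  13  s[4:],s[2:]  2  'ca'
  14  s[2:],s[0:]  1  'c'

n(n+1)/2 = 15·16/2 = 120
Σ LCP = 0 + 1 + 2 + 3 + 4 + 3 + 2 + 1 + 1 + 0 + 1 + 1 + 0 + 2 + 1 = 22
distinct = 120 − 22 = 98

98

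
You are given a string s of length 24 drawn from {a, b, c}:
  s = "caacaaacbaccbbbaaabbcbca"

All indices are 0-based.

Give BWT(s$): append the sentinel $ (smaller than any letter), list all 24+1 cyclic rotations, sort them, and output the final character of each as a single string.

acbcacaaaabbcbcacbba$acba

rank  rotation                   last
    0  $caacaaacbaccbbbaaabbcbca  a
    1  a$caacaaacbaccbbbaaabbcbc  c
    2  aaabbcbca$caacaaacbaccbbb  b
    3  aaacbaccbbbaaabbcbca$caac  c
    4  aabbcbca$caacaaacbaccbbba  a
    5  aacaaacbaccbbbaaabbcbca$c  c
    6  aacbaccbbbaaabbcbca$caaca  a
    7  abbcbca$caacaaacbaccbbbaa  a
    8  acaaacbaccbbbaaabbcbca$ca  a
    9  acbaccbbbaaabbcbca$caacaa  a
   10  accbbbaaabbcbca$caacaaacb  b
   11  baaabbcbca$caacaaacbaccbb  b
   12  baccbbbaaabbcbca$caacaaac  c
   13  bbaaabbcbca$caacaaacbaccb  b
   14  bbbaaabbcbca$caacaaacbacc  c
   15  bbcbca$caacaaacbaccbbbaaa  a
   16  bca$caacaaacbaccbbbaaabbc  c
   17  bcbca$caacaaacbaccbbbaaab  b
   18  ca$caacaaacbaccbbbaaabbcb  b
   19  caaacbaccbbbaaabbcbca$caa  a
   20  caacaaacbaccbbbaaabbcbca$  $
   21  cbaccbbbaaabbcbca$caacaaa  a
   22  cbbbaaabbcbca$caacaaacbac  c
   23  cbca$caacaaacbaccbbbaaabb  b
   24  ccbbbaaabbcbca$caacaaacba  a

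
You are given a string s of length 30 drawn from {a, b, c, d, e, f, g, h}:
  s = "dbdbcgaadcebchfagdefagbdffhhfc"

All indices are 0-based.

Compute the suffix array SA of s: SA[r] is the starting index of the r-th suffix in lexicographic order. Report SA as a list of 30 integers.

sorted suffixes:
  #0 SA[0]=6  'aadcebchfagdefagbdffhhfc'
  #1 SA[1]=7  'adcebchfagdefagbdffhhfc'
  #2 SA[2]=20  'agbdffhhfc'
  #3 SA[3]=15  'agdefagbdffhhfc'
  #4 SA[4]=3  'bcgaadcebchfagdefagbdffhhfc'
  #5 SA[5]=11  'bchfagdefagbdffhhfc'
  #6 SA[6]=1  'bdbcgaadcebchfagdefagbdffhhfc'
  #7 SA[7]=22  'bdffhhfc'
  #8 SA[8]=29  'c'
  #9 SA[9]=9  'cebchfagdefagbdffhhfc'
  #10 SA[10]=4  'cgaadcebchfagdefagbdffhhfc'
  #11 SA[11]=12  'chfagdefagbdffhhfc'
  #12 SA[12]=2  'dbcgaadcebchfagdefagbdffhhfc'
  #13 SA[13]=0  'dbdbcgaadcebchfagdefagbdffhhfc'
  #14 SA[14]=8  'dcebchfagdefagbdffhhfc'
  #15 SA[15]=17  'defagbdffhhfc'
  #16 SA[16]=23  'dffhhfc'
  #17 SA[17]=10  'ebchfagdefagbdffhhfc'
  #18 SA[18]=18  'efagbdffhhfc'
  #19 SA[19]=19  'fagbdffhhfc'
  #20 SA[20]=14  'fagdefagbdffhhfc'
  #21 SA[21]=28  'fc'
  #22 SA[22]=24  'ffhhfc'
  #23 SA[23]=25  'fhhfc'
  #24 SA[24]=5  'gaadcebchfagdefagbdffhhfc'
  #25 SA[25]=21  'gbdffhhfc'
  #26 SA[26]=16  'gdefagbdffhhfc'
  #27 SA[27]=13  'hfagdefagbdffhhfc'
  #28 SA[28]=27  'hfc'
  #29 SA[29]=26  'hhfc'

[6, 7, 20, 15, 3, 11, 1, 22, 29, 9, 4, 12, 2, 0, 8, 17, 23, 10, 18, 19, 14, 28, 24, 25, 5, 21, 16, 13, 27, 26]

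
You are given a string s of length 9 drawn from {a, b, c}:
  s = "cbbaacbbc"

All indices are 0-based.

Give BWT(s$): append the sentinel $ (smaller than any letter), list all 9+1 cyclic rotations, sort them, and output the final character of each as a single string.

rank  rotation    last
    0  $cbbaacbbc  c
    1  aacbbc$cbb  b
    2  acbbc$cbba  a
    3  baacbbc$cb  b
    4  bbaacbbc$c  c
    5  bbc$cbbaac  c
    6  bc$cbbaacb  b
    7  c$cbbaacbb  b
    8  cbbaacbbc$  $
    9  cbbc$cbbaa  a

cbabccbb$a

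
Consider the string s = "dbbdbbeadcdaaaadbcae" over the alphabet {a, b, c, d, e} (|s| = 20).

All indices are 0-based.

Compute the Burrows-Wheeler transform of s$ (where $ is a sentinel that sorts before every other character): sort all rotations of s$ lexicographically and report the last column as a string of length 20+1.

edaaaecdddbbbdc$baaab

rank  rotation               last
    0  $dbbdbbeadcdaaaadbcae  e
    1  aaaadbcae$dbbdbbeadcd  d
    2  aaadbcae$dbbdbbeadcda  a
    3  aadbcae$dbbdbbeadcdaa  a
    4  adbcae$dbbdbbeadcdaaa  a
    5  adcdaaaadbcae$dbbdbbe  e
    6  ae$dbbdbbeadcdaaaadbc  c
    7  bbdbbeadcdaaaadbcae$d  d
    8  bbeadcdaaaadbcae$dbbd  d
    9  bcae$dbbdbbeadcdaaaad  d
   10  bdbbeadcdaaaadbcae$db  b
   11  beadcdaaaadbcae$dbbdb  b
   12  cae$dbbdbbeadcdaaaadb  b
   13  cdaaaadbcae$dbbdbbead  d
   14  daaaadbcae$dbbdbbeadc  c
   15  dbbdbbeadcdaaaadbcae$  $
   16  dbbeadcdaaaadbcae$dbb  b
   17  dbcae$dbbdbbeadcdaaaa  a
   18  dcdaaaadbcae$dbbdbbea  a
   19  e$dbbdbbeadcdaaaadbca  a
   20  eadcdaaaadbcae$dbbdbb  b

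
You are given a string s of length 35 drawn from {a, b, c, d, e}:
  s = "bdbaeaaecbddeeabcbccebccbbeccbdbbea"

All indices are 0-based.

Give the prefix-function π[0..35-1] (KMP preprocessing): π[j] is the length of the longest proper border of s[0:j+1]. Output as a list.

π[0] = 0
j=1 s[j]='d': π[1]=0 (border '')
j=2 s[j]='b': π[2]=1 (border 'b')
j=3 s[j]='a': k: 1→0; π[3]=0 (border '')
j=4 s[j]='e': π[4]=0 (border '')
j=5 s[j]='a': π[5]=0 (border '')
j=6 s[j]='a': π[6]=0 (border '')
j=7 s[j]='e': π[7]=0 (border '')
j=8 s[j]='c': π[8]=0 (border '')
j=9 s[j]='b': π[9]=1 (border 'b')
j=10 s[j]='d': π[10]=2 (border 'bd')
j=11 s[j]='d': k: 2→0; π[11]=0 (border '')
j=12 s[j]='e': π[12]=0 (border '')
j=13 s[j]='e': π[13]=0 (border '')
j=14 s[j]='a': π[14]=0 (border '')
j=15 s[j]='b': π[15]=1 (border 'b')
j=16 s[j]='c': k: 1→0; π[16]=0 (border '')
j=17 s[j]='b': π[17]=1 (border 'b')
j=18 s[j]='c': k: 1→0; π[18]=0 (border '')
j=19 s[j]='c': π[19]=0 (border '')
j=20 s[j]='e': π[20]=0 (border '')
j=21 s[j]='b': π[21]=1 (border 'b')
j=22 s[j]='c': k: 1→0; π[22]=0 (border '')
j=23 s[j]='c': π[23]=0 (border '')
j=24 s[j]='b': π[24]=1 (border 'b')
j=25 s[j]='b': k: 1→0; π[25]=1 (border 'b')
j=26 s[j]='e': k: 1→0; π[26]=0 (border '')
j=27 s[j]='c': π[27]=0 (border '')
j=28 s[j]='c': π[28]=0 (border '')
j=29 s[j]='b': π[29]=1 (border 'b')
j=30 s[j]='d': π[30]=2 (border 'bd')
j=31 s[j]='b': π[31]=3 (border 'bdb')
j=32 s[j]='b': k: 3→1→0; π[32]=1 (border 'b')
j=33 s[j]='e': k: 1→0; π[33]=0 (border '')
j=34 s[j]='a': π[34]=0 (border '')

[0, 0, 1, 0, 0, 0, 0, 0, 0, 1, 2, 0, 0, 0, 0, 1, 0, 1, 0, 0, 0, 1, 0, 0, 1, 1, 0, 0, 0, 1, 2, 3, 1, 0, 0]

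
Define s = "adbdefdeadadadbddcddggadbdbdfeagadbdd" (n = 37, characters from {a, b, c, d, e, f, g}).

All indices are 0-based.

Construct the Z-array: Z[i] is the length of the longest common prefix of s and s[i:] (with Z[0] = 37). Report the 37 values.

[37, 0, 0, 0, 0, 0, 0, 0, 2, 0, 2, 0, 4, 0, 0, 0, 0, 0, 0, 0, 0, 0, 4, 0, 0, 0, 0, 0, 0, 0, 1, 0, 4, 0, 0, 0, 0]

Z[0]=37
i=1: outside box; Z[1]=0
i=2: outside box; Z[2]=0
i=3: outside box; Z[3]=0
i=4: outside box; Z[4]=0
i=5: outside box; Z[5]=0
i=6: outside box; Z[6]=0
i=7: outside box; Z[7]=0
i=8: outside box; Z[8]=2 grow→box=[8,10)
i=9: min(r-i=1, Z[1]=0)=0; Z[9]=0
i=10: outside box; Z[10]=2 grow→box=[10,12)
i=11: min(r-i=1, Z[1]=0)=0; Z[11]=0
i=12: outside box; Z[12]=4 grow→box=[12,16)
i=13: min(r-i=3, Z[1]=0)=0; Z[13]=0
i=14: min(r-i=2, Z[2]=0)=0; Z[14]=0
i=15: min(r-i=1, Z[3]=0)=0; Z[15]=0
i=16: outside box; Z[16]=0
i=17: outside box; Z[17]=0
i=18: outside box; Z[18]=0
i=19: outside box; Z[19]=0
i=20: outside box; Z[20]=0
i=21: outside box; Z[21]=0
i=22: outside box; Z[22]=4 grow→box=[22,26)
i=23: min(r-i=3, Z[1]=0)=0; Z[23]=0
i=24: min(r-i=2, Z[2]=0)=0; Z[24]=0
i=25: min(r-i=1, Z[3]=0)=0; Z[25]=0
i=26: outside box; Z[26]=0
i=27: outside box; Z[27]=0
i=28: outside box; Z[28]=0
i=29: outside box; Z[29]=0
i=30: outside box; Z[30]=1 grow→box=[30,31)
i=31: outside box; Z[31]=0
i=32: outside box; Z[32]=4 grow→box=[32,36)
i=33: min(r-i=3, Z[1]=0)=0; Z[33]=0
i=34: min(r-i=2, Z[2]=0)=0; Z[34]=0
i=35: min(r-i=1, Z[3]=0)=0; Z[35]=0
i=36: outside box; Z[36]=0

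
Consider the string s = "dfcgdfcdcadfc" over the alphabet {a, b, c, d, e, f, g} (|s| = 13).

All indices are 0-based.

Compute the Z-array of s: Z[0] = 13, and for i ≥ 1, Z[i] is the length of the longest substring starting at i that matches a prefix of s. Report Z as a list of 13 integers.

Z[0]=13
i=1: fresh scan; Z[1]=0
i=2: fresh scan; Z[2]=0
i=3: fresh scan; Z[3]=0
i=4: fresh scan; Z[4]=3 grow→box=[4,7)
i=5: min(r-i=2, Z[1]=0)=0; Z[5]=0
i=6: min(r-i=1, Z[2]=0)=0; Z[6]=0
i=7: fresh scan; Z[7]=1 grow→box=[7,8)
i=8: fresh scan; Z[8]=0
i=9: fresh scan; Z[9]=0
i=10: fresh scan; Z[10]=3 grow→box=[10,13)
i=11: min(r-i=2, Z[1]=0)=0; Z[11]=0
i=12: min(r-i=1, Z[2]=0)=0; Z[12]=0

[13, 0, 0, 0, 3, 0, 0, 1, 0, 0, 3, 0, 0]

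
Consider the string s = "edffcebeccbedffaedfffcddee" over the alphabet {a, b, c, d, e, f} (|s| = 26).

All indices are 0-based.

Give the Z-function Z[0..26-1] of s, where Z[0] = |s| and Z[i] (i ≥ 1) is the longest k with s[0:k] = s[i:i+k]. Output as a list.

[26, 0, 0, 0, 0, 1, 0, 1, 0, 0, 0, 4, 0, 0, 0, 0, 4, 0, 0, 0, 0, 0, 0, 0, 1, 1]

Z[0]=26
i=1: outside box; Z[1]=0
i=2: outside box; Z[2]=0
i=3: outside box; Z[3]=0
i=4: outside box; Z[4]=0
i=5: outside box; Z[5]=1 extend→box=[5,6)
i=6: outside box; Z[6]=0
i=7: outside box; Z[7]=1 extend→box=[7,8)
i=8: outside box; Z[8]=0
i=9: outside box; Z[9]=0
i=10: outside box; Z[10]=0
i=11: outside box; Z[11]=4 extend→box=[11,15)
i=12: min(r-i=3, Z[1]=0)=0; Z[12]=0
i=13: min(r-i=2, Z[2]=0)=0; Z[13]=0
i=14: min(r-i=1, Z[3]=0)=0; Z[14]=0
i=15: outside box; Z[15]=0
i=16: outside box; Z[16]=4 extend→box=[16,20)
i=17: min(r-i=3, Z[1]=0)=0; Z[17]=0
i=18: min(r-i=2, Z[2]=0)=0; Z[18]=0
i=19: min(r-i=1, Z[3]=0)=0; Z[19]=0
i=20: outside box; Z[20]=0
i=21: outside box; Z[21]=0
i=22: outside box; Z[22]=0
i=23: outside box; Z[23]=0
i=24: outside box; Z[24]=1 extend→box=[24,25)
i=25: outside box; Z[25]=1 extend→box=[25,26)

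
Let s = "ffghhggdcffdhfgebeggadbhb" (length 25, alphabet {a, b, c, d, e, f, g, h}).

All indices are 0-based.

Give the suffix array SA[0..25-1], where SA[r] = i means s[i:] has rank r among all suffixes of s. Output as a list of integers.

[20, 24, 16, 22, 8, 21, 7, 11, 15, 17, 10, 9, 0, 13, 1, 19, 6, 14, 18, 5, 2, 23, 12, 4, 3]

rank→(start, suffix):
  0 → (20, 'adbhb')
  1 → (24, 'b')
  2 → (16, 'beggadbhb')
  3 → (22, 'bhb')
  4 → (8, 'cffdhfgebeggadbhb')
  5 → (21, 'dbhb')
  6 → (7, 'dcffdhfgebeggadbhb')
  7 → (11, 'dhfgebeggadbhb')
  8 → (15, 'ebeggadbhb')
  9 → (17, 'eggadbhb')
  10 → (10, 'fdhfgebeggadbhb')
  11 → (9, 'ffdhfgebeggadbhb')
  12 → (0, 'ffghhggdcffdhfgebeggadbhb')
  13 → (13, 'fgebeggadbhb')
  14 → (1, 'fghhggdcffdhfgebeggadbhb')
  15 → (19, 'gadbhb')
  16 → (6, 'gdcffdhfgebeggadbhb')
  17 → (14, 'gebeggadbhb')
  18 → (18, 'ggadbhb')
  19 → (5, 'ggdcffdhfgebeggadbhb')
  20 → (2, 'ghhggdcffdhfgebeggadbhb')
  21 → (23, 'hb')
  22 → (12, 'hfgebeggadbhb')
  23 → (4, 'hggdcffdhfgebeggadbhb')
  24 → (3, 'hhggdcffdhfgebeggadbhb')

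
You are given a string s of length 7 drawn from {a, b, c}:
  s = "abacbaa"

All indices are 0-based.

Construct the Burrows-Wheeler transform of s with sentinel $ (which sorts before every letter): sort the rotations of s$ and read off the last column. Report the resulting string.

aab$bcaa

rank  rotation  last
    0  $abacbaa  a
    1  a$abacba  a
    2  aa$abacb  b
    3  abacbaa$  $
    4  acbaa$ab  b
    5  baa$abac  c
    6  bacbaa$a  a
    7  cbaa$aba  a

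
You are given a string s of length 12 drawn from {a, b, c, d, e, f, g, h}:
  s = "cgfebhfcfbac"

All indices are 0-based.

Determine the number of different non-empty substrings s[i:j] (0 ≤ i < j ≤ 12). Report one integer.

rank→(start, suffix):
  0 → (10, 'ac')
  1 → (9, 'bac')
  2 → (4, 'bhfcfbac')
  3 → (11, 'c')
  4 → (7, 'cfbac')
  5 → (0, 'cgfebhfcfbac')
  6 → (3, 'ebhfcfbac')
  7 → (8, 'fbac')
  8 → (6, 'fcfbac')
  9 → (2, 'febhfcfbac')
  10 → (1, 'gfebhfcfbac')
  11 → (5, 'hfcfbac')

SA = [10, 9, 4, 11, 7, 0, 3, 8, 6, 2, 1, 5]
i: (SA[i-1],SA[i]) lcp shared
  1: (10,9) 0 ''
  2: (9,4) 1 'b'
  3: (4,11) 0 ''
  4: (11,7) 1 'c'
  5: (7,0) 1 'c'
  6: (0,3) 0 ''
  7: (3,8) 0 ''
  8: (8,6) 1 'f'
  9: (6,2) 1 'f'
  10: (2,1) 0 ''
  11: (1,5) 0 ''

n(n+1)/2 = 12·13/2 = 78
Σ LCP = 0 + 0 + 1 + 0 + 1 + 1 + 0 + 0 + 1 + 1 + 0 + 0 = 5
distinct = 78 − 5 = 73

73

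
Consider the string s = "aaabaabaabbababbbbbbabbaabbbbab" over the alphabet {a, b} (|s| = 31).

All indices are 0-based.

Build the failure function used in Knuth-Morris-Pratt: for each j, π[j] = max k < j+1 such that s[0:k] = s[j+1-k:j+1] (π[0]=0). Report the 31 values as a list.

[0, 1, 2, 0, 1, 2, 0, 1, 2, 0, 0, 1, 0, 1, 0, 0, 0, 0, 0, 0, 1, 0, 0, 1, 2, 0, 0, 0, 0, 1, 0]

π[0] = 0
j=1 s[j]='a': π[1]=1 (border 'a')
j=2 s[j]='a': π[2]=2 (border 'aa')
j=3 s[j]='b': k: 2→1→0; π[3]=0 (border '')
j=4 s[j]='a': π[4]=1 (border 'a')
j=5 s[j]='a': π[5]=2 (border 'aa')
j=6 s[j]='b': k: 2→1→0; π[6]=0 (border '')
j=7 s[j]='a': π[7]=1 (border 'a')
j=8 s[j]='a': π[8]=2 (border 'aa')
j=9 s[j]='b': k: 2→1→0; π[9]=0 (border '')
j=10 s[j]='b': π[10]=0 (border '')
j=11 s[j]='a': π[11]=1 (border 'a')
j=12 s[j]='b': k: 1→0; π[12]=0 (border '')
j=13 s[j]='a': π[13]=1 (border 'a')
j=14 s[j]='b': k: 1→0; π[14]=0 (border '')
j=15 s[j]='b': π[15]=0 (border '')
j=16 s[j]='b': π[16]=0 (border '')
j=17 s[j]='b': π[17]=0 (border '')
j=18 s[j]='b': π[18]=0 (border '')
j=19 s[j]='b': π[19]=0 (border '')
j=20 s[j]='a': π[20]=1 (border 'a')
j=21 s[j]='b': k: 1→0; π[21]=0 (border '')
j=22 s[j]='b': π[22]=0 (border '')
j=23 s[j]='a': π[23]=1 (border 'a')
j=24 s[j]='a': π[24]=2 (border 'aa')
j=25 s[j]='b': k: 2→1→0; π[25]=0 (border '')
j=26 s[j]='b': π[26]=0 (border '')
j=27 s[j]='b': π[27]=0 (border '')
j=28 s[j]='b': π[28]=0 (border '')
j=29 s[j]='a': π[29]=1 (border 'a')
j=30 s[j]='b': k: 1→0; π[30]=0 (border '')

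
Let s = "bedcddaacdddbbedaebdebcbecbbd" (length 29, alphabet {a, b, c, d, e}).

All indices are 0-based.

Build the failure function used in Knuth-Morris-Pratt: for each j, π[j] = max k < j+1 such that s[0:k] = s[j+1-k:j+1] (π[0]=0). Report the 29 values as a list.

[0, 0, 0, 0, 0, 0, 0, 0, 0, 0, 0, 0, 1, 1, 2, 3, 0, 0, 1, 0, 0, 1, 0, 1, 2, 0, 1, 1, 0]

π[0] = 0
j=1 s[j]='e': π[1]=0 (border '')
j=2 s[j]='d': π[2]=0 (border '')
j=3 s[j]='c': π[3]=0 (border '')
j=4 s[j]='d': π[4]=0 (border '')
j=5 s[j]='d': π[5]=0 (border '')
j=6 s[j]='a': π[6]=0 (border '')
j=7 s[j]='a': π[7]=0 (border '')
j=8 s[j]='c': π[8]=0 (border '')
j=9 s[j]='d': π[9]=0 (border '')
j=10 s[j]='d': π[10]=0 (border '')
j=11 s[j]='d': π[11]=0 (border '')
j=12 s[j]='b': π[12]=1 (border 'b')
j=13 s[j]='b': k: 1→0; π[13]=1 (border 'b')
j=14 s[j]='e': π[14]=2 (border 'be')
j=15 s[j]='d': π[15]=3 (border 'bed')
j=16 s[j]='a': k: 3→0; π[16]=0 (border '')
j=17 s[j]='e': π[17]=0 (border '')
j=18 s[j]='b': π[18]=1 (border 'b')
j=19 s[j]='d': k: 1→0; π[19]=0 (border '')
j=20 s[j]='e': π[20]=0 (border '')
j=21 s[j]='b': π[21]=1 (border 'b')
j=22 s[j]='c': k: 1→0; π[22]=0 (border '')
j=23 s[j]='b': π[23]=1 (border 'b')
j=24 s[j]='e': π[24]=2 (border 'be')
j=25 s[j]='c': k: 2→0; π[25]=0 (border '')
j=26 s[j]='b': π[26]=1 (border 'b')
j=27 s[j]='b': k: 1→0; π[27]=1 (border 'b')
j=28 s[j]='d': k: 1→0; π[28]=0 (border '')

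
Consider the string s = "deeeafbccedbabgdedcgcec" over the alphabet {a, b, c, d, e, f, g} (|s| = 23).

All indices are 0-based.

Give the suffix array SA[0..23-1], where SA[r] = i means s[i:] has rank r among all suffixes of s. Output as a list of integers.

[12, 4, 11, 6, 13, 22, 7, 20, 8, 18, 10, 17, 15, 0, 3, 21, 9, 16, 2, 1, 5, 19, 14]

sorted suffixes:
  #0 SA[0]=12  'abgdedcgcec'
  #1 SA[1]=4  'afbccedbabgdedcgcec'
  #2 SA[2]=11  'babgdedcgcec'
  #3 SA[3]=6  'bccedbabgdedcgcec'
  #4 SA[4]=13  'bgdedcgcec'
  #5 SA[5]=22  'c'
  #6 SA[6]=7  'ccedbabgdedcgcec'
  #7 SA[7]=20  'cec'
  #8 SA[8]=8  'cedbabgdedcgcec'
  #9 SA[9]=18  'cgcec'
  #10 SA[10]=10  'dbabgdedcgcec'
  #11 SA[11]=17  'dcgcec'
  #12 SA[12]=15  'dedcgcec'
  #13 SA[13]=0  'deeeafbccedbabgdedcgcec'
  #14 SA[14]=3  'eafbccedbabgdedcgcec'
  #15 SA[15]=21  'ec'
  #16 SA[16]=9  'edbabgdedcgcec'
  #17 SA[17]=16  'edcgcec'
  #18 SA[18]=2  'eeafbccedbabgdedcgcec'
  #19 SA[19]=1  'eeeafbccedbabgdedcgcec'
  #20 SA[20]=5  'fbccedbabgdedcgcec'
  #21 SA[21]=19  'gcec'
  #22 SA[22]=14  'gdedcgcec'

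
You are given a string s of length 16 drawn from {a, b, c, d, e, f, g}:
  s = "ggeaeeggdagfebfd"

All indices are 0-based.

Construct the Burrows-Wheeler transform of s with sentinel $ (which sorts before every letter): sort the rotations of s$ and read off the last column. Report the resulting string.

dedefggfaebgggae$

rank  rotation           last
    0  $ggeaeeggdagfebfd  d
    1  aeeggdagfebfd$gge  e
    2  agfebfd$ggeaeeggd  d
    3  bfd$ggeaeeggdagfe  e
    4  d$ggeaeeggdagfebf  f
    5  dagfebfd$ggeaeegg  g
    6  eaeeggdagfebfd$gg  g
    7  ebfd$ggeaeeggdagf  f
    8  eeggdagfebfd$ggea  a
    9  eggdagfebfd$ggeae  e
   10  fd$ggeaeeggdagfeb  b
   11  febfd$ggeaeeggdag  g
   12  gdagfebfd$ggeaeeg  g
   13  geaeeggdagfebfd$g  g
   14  gfebfd$ggeaeeggda  a
   15  ggdagfebfd$ggeaee  e
   16  ggeaeeggdagfebfd$  $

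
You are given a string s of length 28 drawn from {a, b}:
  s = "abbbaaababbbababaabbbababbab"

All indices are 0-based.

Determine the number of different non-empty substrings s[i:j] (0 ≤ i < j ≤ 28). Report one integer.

316

sorted suffixes:
  #0 SA[0]=4  'aaababbbababaabbbababbab'
  #1 SA[1]=5  'aababbbababaabbbababbab'
  #2 SA[2]=16  'aabbbababbab'
  #3 SA[3]=26  'ab'
  #4 SA[4]=14  'abaabbbababbab'
  #5 SA[5]=12  'ababaabbbababbab'
  #6 SA[6]=21  'ababbab'
  #7 SA[7]=6  'ababbbababaabbbababbab'
  #8 SA[8]=23  'abbab'
  #9 SA[9]=0  'abbbaaababbbababaabbbababbab'
  #10 SA[10]=8  'abbbababaabbbababbab'
  #11 SA[11]=17  'abbbababbab'
  #12 SA[12]=27  'b'
  #13 SA[13]=3  'baaababbbababaabbbababbab'
  #14 SA[14]=15  'baabbbababbab'
  #15 SA[15]=25  'bab'
  #16 SA[16]=13  'babaabbbababbab'
  #17 SA[17]=11  'bababaabbbababbab'
  #18 SA[18]=20  'bababbab'
  #19 SA[19]=22  'babbab'
  #20 SA[20]=7  'babbbababaabbbababbab'
  #21 SA[21]=2  'bbaaababbbababaabbbababbab'
  #22 SA[22]=24  'bbab'
  #23 SA[23]=10  'bbababaabbbababbab'
  #24 SA[24]=19  'bbababbab'
  #25 SA[25]=1  'bbbaaababbbababaabbbababbab'
  #26 SA[26]=9  'bbbababaabbbababbab'
  #27 SA[27]=18  'bbbababbab'

SA = [4, 5, 16, 26, 14, 12, 21, 6, 23, 0, 8, 17, 27, 3, 15, 25, 13, 11, 20, 22, 7, 2, 24, 10, 19, 1, 9, 18]
[i] adj suffixes → lcp
  [1] 4/5 → 2 ('aa')
  [2] 5/16 → 3 ('aab')
  [3] 16/26 → 1 ('a')
  [4] 26/14 → 2 ('ab')
  [5] 14/12 → 3 ('aba')
  [6] 12/21 → 4 ('abab')
  [7] 21/6 → 5 ('ababb')
  [8] 6/23 → 2 ('ab')
  [9] 23/0 → 3 ('abb')
  [10] 0/8 → 5 ('abbba')
  [11] 8/17 → 8 ('abbbabab')
  [12] 17/27 → 0 ('')
  [13] 27/3 → 1 ('b')
  [14] 3/15 → 3 ('baa')
  [15] 15/25 → 2 ('ba')
  [16] 25/13 → 3 ('bab')
  [17] 13/11 → 4 ('baba')
  [18] 11/20 → 5 ('babab')
  [19] 20/22 → 3 ('bab')
  [20] 22/7 → 4 ('babb')
  [21] 7/2 → 1 ('b')
  [22] 2/24 → 3 ('bba')
  [23] 24/10 → 4 ('bbab')
  [24] 10/19 → 6 ('bbabab')
  [25] 19/1 → 2 ('bb')
  [26] 1/9 → 4 ('bbba')
  [27] 9/18 → 7 ('bbbabab')

n(n+1)/2 = 28·29/2 = 406
Σ LCP = 0 + 2 + 3 + 1 + 2 + 3 + 4 + 5 + 2 + 3 + 5 + 8 + 0 + 1 + 3 + 2 + 3 + 4 + 5 + 3 + 4 + 1 + 3 + 4 + 6 + 2 + 4 + 7 = 90
distinct = 406 − 90 = 316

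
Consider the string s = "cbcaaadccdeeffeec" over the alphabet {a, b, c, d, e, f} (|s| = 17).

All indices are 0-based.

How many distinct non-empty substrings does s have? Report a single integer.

rank | idx | suffix
   0 |   3 | aaadccdeeffeec
   1 |   4 | aadccdeeffeec
   2 |   5 | adccdeeffeec
   3 |   1 | bcaaadccdeeffeec
   4 |  16 | c
   5 |   2 | caaadccdeeffeec
   6 |   0 | cbcaaadccdeeffeec
   7 |   7 | ccdeeffeec
   8 |   8 | cdeeffeec
   9 |   6 | dccdeeffeec
  10 |   9 | deeffeec
  11 |  15 | ec
  12 |  14 | eec
  13 |  10 | eeffeec
  14 |  11 | effeec
  15 |  13 | feec
  16 |  12 | ffeec

SA = [3, 4, 5, 1, 16, 2, 0, 7, 8, 6, 9, 15, 14, 10, 11, 13, 12]
i: (SA[i-1],SA[i]) lcp shared
  1: (3,4) 2 'aa'
  2: (4,5) 1 'a'
  3: (5,1) 0 ''
  4: (1,16) 0 ''
  5: (16,2) 1 'c'
  6: (2,0) 1 'c'
  7: (0,7) 1 'c'
  8: (7,8) 1 'c'
  9: (8,6) 0 ''
  10: (6,9) 1 'd'
  11: (9,15) 0 ''
  12: (15,14) 1 'e'
  13: (14,10) 2 'ee'
  14: (10,11) 1 'e'
  15: (11,13) 0 ''
  16: (13,12) 1 'f'

n(n+1)/2 = 17·18/2 = 153
Σ LCP = 0 + 2 + 1 + 0 + 0 + 1 + 1 + 1 + 1 + 0 + 1 + 0 + 1 + 2 + 1 + 0 + 1 = 13
distinct = 153 − 13 = 140

140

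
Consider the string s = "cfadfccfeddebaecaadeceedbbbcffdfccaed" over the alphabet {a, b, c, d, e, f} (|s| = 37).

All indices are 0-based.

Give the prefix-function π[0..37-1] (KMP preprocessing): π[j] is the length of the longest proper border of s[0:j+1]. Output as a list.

π[0] = 0
j=1 s[j]='f': π[1]=0 (border '')
j=2 s[j]='a': π[2]=0 (border '')
j=3 s[j]='d': π[3]=0 (border '')
j=4 s[j]='f': π[4]=0 (border '')
j=5 s[j]='c': π[5]=1 (border 'c')
j=6 s[j]='c': k: 1→0; π[6]=1 (border 'c')
j=7 s[j]='f': π[7]=2 (border 'cf')
j=8 s[j]='e': k: 2→0; π[8]=0 (border '')
j=9 s[j]='d': π[9]=0 (border '')
j=10 s[j]='d': π[10]=0 (border '')
j=11 s[j]='e': π[11]=0 (border '')
j=12 s[j]='b': π[12]=0 (border '')
j=13 s[j]='a': π[13]=0 (border '')
j=14 s[j]='e': π[14]=0 (border '')
j=15 s[j]='c': π[15]=1 (border 'c')
j=16 s[j]='a': k: 1→0; π[16]=0 (border '')
j=17 s[j]='a': π[17]=0 (border '')
j=18 s[j]='d': π[18]=0 (border '')
j=19 s[j]='e': π[19]=0 (border '')
j=20 s[j]='c': π[20]=1 (border 'c')
j=21 s[j]='e': k: 1→0; π[21]=0 (border '')
j=22 s[j]='e': π[22]=0 (border '')
j=23 s[j]='d': π[23]=0 (border '')
j=24 s[j]='b': π[24]=0 (border '')
j=25 s[j]='b': π[25]=0 (border '')
j=26 s[j]='b': π[26]=0 (border '')
j=27 s[j]='c': π[27]=1 (border 'c')
j=28 s[j]='f': π[28]=2 (border 'cf')
j=29 s[j]='f': k: 2→0; π[29]=0 (border '')
j=30 s[j]='d': π[30]=0 (border '')
j=31 s[j]='f': π[31]=0 (border '')
j=32 s[j]='c': π[32]=1 (border 'c')
j=33 s[j]='c': k: 1→0; π[33]=1 (border 'c')
j=34 s[j]='a': k: 1→0; π[34]=0 (border '')
j=35 s[j]='e': π[35]=0 (border '')
j=36 s[j]='d': π[36]=0 (border '')

[0, 0, 0, 0, 0, 1, 1, 2, 0, 0, 0, 0, 0, 0, 0, 1, 0, 0, 0, 0, 1, 0, 0, 0, 0, 0, 0, 1, 2, 0, 0, 0, 1, 1, 0, 0, 0]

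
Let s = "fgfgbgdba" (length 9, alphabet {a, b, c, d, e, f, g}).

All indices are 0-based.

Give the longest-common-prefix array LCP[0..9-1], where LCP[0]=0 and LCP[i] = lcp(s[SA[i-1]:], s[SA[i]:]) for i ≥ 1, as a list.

[0, 0, 1, 0, 0, 2, 0, 1, 1]

rank→(start, suffix):
  0 → (8, 'a')
  1 → (7, 'ba')
  2 → (4, 'bgdba')
  3 → (6, 'dba')
  4 → (2, 'fgbgdba')
  5 → (0, 'fgfgbgdba')
  6 → (3, 'gbgdba')
  7 → (5, 'gdba')
  8 → (1, 'gfgbgdba')

SA = [8, 7, 4, 6, 2, 0, 3, 5, 1]
rank  pair      lcp
   1  s[8:],s[7:]  0  ''
   2  s[7:],s[4:]  1  'b'
   3  s[4:],s[6:]  0  ''
   4  s[6:],s[2:]  0  ''
   5  s[2:],s[0:]  2  'fg'
   6  s[0:],s[3:]  0  ''
   7  s[3:],s[5:]  1  'g'
   8  s[5:],s[1:]  1  'g'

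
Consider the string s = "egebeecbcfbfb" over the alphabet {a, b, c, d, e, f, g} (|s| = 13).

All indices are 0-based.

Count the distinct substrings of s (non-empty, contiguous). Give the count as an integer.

82

sorted suffixes:
  #0 SA[0]=12  'b'
  #1 SA[1]=7  'bcfbfb'
  #2 SA[2]=3  'beecbcfbfb'
  #3 SA[3]=10  'bfb'
  #4 SA[4]=6  'cbcfbfb'
  #5 SA[5]=8  'cfbfb'
  #6 SA[6]=2  'ebeecbcfbfb'
  #7 SA[7]=5  'ecbcfbfb'
  #8 SA[8]=4  'eecbcfbfb'
  #9 SA[9]=0  'egebeecbcfbfb'
  #10 SA[10]=11  'fb'
  #11 SA[11]=9  'fbfb'
  #12 SA[12]=1  'gebeecbcfbfb'

SA = [12, 7, 3, 10, 6, 8, 2, 5, 4, 0, 11, 9, 1]
[i] adj suffixes → lcp
  [1] 12/7 → 1 ('b')
  [2] 7/3 → 1 ('b')
  [3] 3/10 → 1 ('b')
  [4] 10/6 → 0 ('')
  [5] 6/8 → 1 ('c')
  [6] 8/2 → 0 ('')
  [7] 2/5 → 1 ('e')
  [8] 5/4 → 1 ('e')
  [9] 4/0 → 1 ('e')
  [10] 0/11 → 0 ('')
  [11] 11/9 → 2 ('fb')
  [12] 9/1 → 0 ('')

n(n+1)/2 = 13·14/2 = 91
Σ LCP = 0 + 1 + 1 + 1 + 0 + 1 + 0 + 1 + 1 + 1 + 0 + 2 + 0 = 9
distinct = 91 − 9 = 82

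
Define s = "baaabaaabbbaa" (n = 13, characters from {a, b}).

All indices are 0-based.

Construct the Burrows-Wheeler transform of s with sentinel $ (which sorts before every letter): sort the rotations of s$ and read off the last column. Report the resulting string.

aabbbaaaab$aba

rank  rotation        last
    0  $baaabaaabbbaa  a
    1  a$baaabaaabbba  a
    2  aa$baaabaaabbb  b
    3  aaabaaabbbaa$b  b
    4  aaabbbaa$baaab  b
    5  aabaaabbbaa$ba  a
    6  aabbbaa$baaaba  a
    7  abaaabbbaa$baa  a
    8  abbbaa$baaabaa  a
    9  baa$baaabaaabb  b
   10  baaabaaabbbaa$  $
   11  baaabbbaa$baaa  a
   12  bbaa$baaabaaab  b
   13  bbbaa$baaabaaa  a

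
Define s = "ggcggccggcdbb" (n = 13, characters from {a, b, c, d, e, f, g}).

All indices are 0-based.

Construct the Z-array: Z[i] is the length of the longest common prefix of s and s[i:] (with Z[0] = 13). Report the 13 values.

[13, 1, 0, 3, 1, 0, 0, 3, 1, 0, 0, 0, 0]

Z[0]=13
i=1: fresh scan; Z[1]=1 extend→box=[1,2)
i=2: fresh scan; Z[2]=0
i=3: fresh scan; Z[3]=3 extend→box=[3,6)
i=4: min(r-i=2, Z[1]=1)=1; Z[4]=1
i=5: min(r-i=1, Z[2]=0)=0; Z[5]=0
i=6: fresh scan; Z[6]=0
i=7: fresh scan; Z[7]=3 extend→box=[7,10)
i=8: min(r-i=2, Z[1]=1)=1; Z[8]=1
i=9: min(r-i=1, Z[2]=0)=0; Z[9]=0
i=10: fresh scan; Z[10]=0
i=11: fresh scan; Z[11]=0
i=12: fresh scan; Z[12]=0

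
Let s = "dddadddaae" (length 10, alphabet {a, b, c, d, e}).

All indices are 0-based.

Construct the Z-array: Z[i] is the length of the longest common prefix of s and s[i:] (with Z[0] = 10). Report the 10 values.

Z[0]=10
i=1: i≥r, start 0; Z[1]=2 scan→box=[1,3)
i=2: min(r-i=1, Z[1]=2)=1; Z[2]=1
i=3: i≥r, start 0; Z[3]=0
i=4: i≥r, start 0; Z[4]=4 scan→box=[4,8)
i=5: min(r-i=3, Z[1]=2)=2; Z[5]=2
i=6: min(r-i=2, Z[2]=1)=1; Z[6]=1
i=7: min(r-i=1, Z[3]=0)=0; Z[7]=0
i=8: i≥r, start 0; Z[8]=0
i=9: i≥r, start 0; Z[9]=0

[10, 2, 1, 0, 4, 2, 1, 0, 0, 0]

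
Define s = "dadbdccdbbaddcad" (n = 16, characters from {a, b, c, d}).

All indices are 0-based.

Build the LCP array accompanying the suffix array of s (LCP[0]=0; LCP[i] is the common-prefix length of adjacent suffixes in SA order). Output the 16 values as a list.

rank→(start, suffix):
  0 → (14, 'ad')
  1 → (1, 'adbdccdbbaddcad')
  2 → (10, 'addcad')
  3 → (9, 'baddcad')
  4 → (8, 'bbaddcad')
  5 → (3, 'bdccdbbaddcad')
  6 → (13, 'cad')
  7 → (5, 'ccdbbaddcad')
  8 → (6, 'cdbbaddcad')
  9 → (15, 'd')
  10 → (0, 'dadbdccdbbaddcad')
  11 → (7, 'dbbaddcad')
  12 → (2, 'dbdccdbbaddcad')
  13 → (12, 'dcad')
  14 → (4, 'dccdbbaddcad')
  15 → (11, 'ddcad')

SA = [14, 1, 10, 9, 8, 3, 13, 5, 6, 15, 0, 7, 2, 12, 4, 11]
[i] adj suffixes → lcp
  [1] 14/1 → 2 ('ad')
  [2] 1/10 → 2 ('ad')
  [3] 10/9 → 0 ('')
  [4] 9/8 → 1 ('b')
  [5] 8/3 → 1 ('b')
  [6] 3/13 → 0 ('')
  [7] 13/5 → 1 ('c')
  [8] 5/6 → 1 ('c')
  [9] 6/15 → 0 ('')
  [10] 15/0 → 1 ('d')
  [11] 0/7 → 1 ('d')
  [12] 7/2 → 2 ('db')
  [13] 2/12 → 1 ('d')
  [14] 12/4 → 2 ('dc')
  [15] 4/11 → 1 ('d')

[0, 2, 2, 0, 1, 1, 0, 1, 1, 0, 1, 1, 2, 1, 2, 1]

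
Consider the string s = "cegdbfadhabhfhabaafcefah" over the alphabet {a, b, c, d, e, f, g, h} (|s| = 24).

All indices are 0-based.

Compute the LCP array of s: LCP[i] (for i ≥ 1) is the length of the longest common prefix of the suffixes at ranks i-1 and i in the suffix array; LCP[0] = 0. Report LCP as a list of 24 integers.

[0, 1, 2, 1, 1, 1, 0, 1, 1, 0, 2, 0, 1, 0, 1, 0, 2, 1, 1, 0, 0, 1, 3, 1]

sorted suffixes:
  #0 SA[0]=16  'aafcefah'
  #1 SA[1]=14  'abaafcefah'
  #2 SA[2]=9  'abhfhabaafcefah'
  #3 SA[3]=6  'adhabhfhabaafcefah'
  #4 SA[4]=17  'afcefah'
  #5 SA[5]=22  'ah'
  #6 SA[6]=15  'baafcefah'
  #7 SA[7]=4  'bfadhabhfhabaafcefah'
  #8 SA[8]=10  'bhfhabaafcefah'
  #9 SA[9]=19  'cefah'
  #10 SA[10]=0  'cegdbfadhabhfhabaafcefah'
  #11 SA[11]=3  'dbfadhabhfhabaafcefah'
  #12 SA[12]=7  'dhabhfhabaafcefah'
  #13 SA[13]=20  'efah'
  #14 SA[14]=1  'egdbfadhabhfhabaafcefah'
  #15 SA[15]=5  'fadhabhfhabaafcefah'
  #16 SA[16]=21  'fah'
  #17 SA[17]=18  'fcefah'
  #18 SA[18]=12  'fhabaafcefah'
  #19 SA[19]=2  'gdbfadhabhfhabaafcefah'
  #20 SA[20]=23  'h'
  #21 SA[21]=13  'habaafcefah'
  #22 SA[22]=8  'habhfhabaafcefah'
  #23 SA[23]=11  'hfhabaafcefah'

SA = [16, 14, 9, 6, 17, 22, 15, 4, 10, 19, 0, 3, 7, 20, 1, 5, 21, 18, 12, 2, 23, 13, 8, 11]
rank  pair      lcp
   1  s[16:],s[14:]  1  'a'
   2  s[14:],s[9:]  2  'ab'
   3  s[9:],s[6:]  1  'a'
   4  s[6:],s[17:]  1  'a'
   5  s[17:],s[22:]  1  'a'
   6  s[22:],s[15:]  0  ''
   7  s[15:],s[4:]  1  'b'
   8  s[4:],s[10:]  1  'b'
   9  s[10:],s[19:]  0  ''
  10  s[19:],s[0:]  2  'ce'
  11  s[0:],s[3:]  0  ''
  12  s[3:],s[7:]  1  'd'
  13  s[7:],s[20:]  0  ''
  14  s[20:],s[1:]  1  'e'
  15  s[1:],s[5:]  0  ''
  16  s[5:],s[21:]  2  'fa'
  17  s[21:],s[18:]  1  'f'
  18  s[18:],s[12:]  1  'f'
  19  s[12:],s[2:]  0  ''
  20  s[2:],s[23:]  0  ''
  21  s[23:],s[13:]  1  'h'
  22  s[13:],s[8:]  3  'hab'
  23  s[8:],s[11:]  1  'h'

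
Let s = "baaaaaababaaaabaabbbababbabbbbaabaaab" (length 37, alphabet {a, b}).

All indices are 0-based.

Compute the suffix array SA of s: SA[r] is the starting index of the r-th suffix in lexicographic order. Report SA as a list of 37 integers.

sorted suffixes:
  #0 SA[0]=1  'aaaaaababaaaabaabbbababbabbbbaabaaab'
  #1 SA[1]=2  'aaaaababaaaabaabbbababbabbbbaabaaab'
  #2 SA[2]=10  'aaaabaabbbababbabbbbaabaaab'
  #3 SA[3]=3  'aaaababaaaabaabbbababbabbbbaabaaab'
  #4 SA[4]=33  'aaab'
  #5 SA[5]=11  'aaabaabbbababbabbbbaabaaab'
  #6 SA[6]=4  'aaababaaaabaabbbababbabbbbaabaaab'
  #7 SA[7]=34  'aab'
  #8 SA[8]=30  'aabaaab'
  #9 SA[9]=12  'aabaabbbababbabbbbaabaaab'
  #10 SA[10]=5  'aababaaaabaabbbababbabbbbaabaaab'
  #11 SA[11]=15  'aabbbababbabbbbaabaaab'
  #12 SA[12]=35  'ab'
  #13 SA[13]=8  'abaaaabaabbbababbabbbbaabaaab'
  #14 SA[14]=31  'abaaab'
  #15 SA[15]=13  'abaabbbababbabbbbaabaaab'
  #16 SA[16]=6  'ababaaaabaabbbababbabbbbaabaaab'
  #17 SA[17]=20  'ababbabbbbaabaaab'
  #18 SA[18]=22  'abbabbbbaabaaab'
  #19 SA[19]=16  'abbbababbabbbbaabaaab'
  #20 SA[20]=25  'abbbbaabaaab'
  #21 SA[21]=36  'b'
  #22 SA[22]=0  'baaaaaababaaaabaabbbababbabbbbaabaaab'
  #23 SA[23]=9  'baaaabaabbbababbabbbbaabaaab'
  #24 SA[24]=32  'baaab'
  #25 SA[25]=29  'baabaaab'
  #26 SA[26]=14  'baabbbababbabbbbaabaaab'
  #27 SA[27]=7  'babaaaabaabbbababbabbbbaabaaab'
  #28 SA[28]=19  'bababbabbbbaabaaab'
  #29 SA[29]=21  'babbabbbbaabaaab'
  #30 SA[30]=24  'babbbbaabaaab'
  #31 SA[31]=28  'bbaabaaab'
  #32 SA[32]=18  'bbababbabbbbaabaaab'
  #33 SA[33]=23  'bbabbbbaabaaab'
  #34 SA[34]=27  'bbbaabaaab'
  #35 SA[35]=17  'bbbababbabbbbaabaaab'
  #36 SA[36]=26  'bbbbaabaaab'

[1, 2, 10, 3, 33, 11, 4, 34, 30, 12, 5, 15, 35, 8, 31, 13, 6, 20, 22, 16, 25, 36, 0, 9, 32, 29, 14, 7, 19, 21, 24, 28, 18, 23, 27, 17, 26]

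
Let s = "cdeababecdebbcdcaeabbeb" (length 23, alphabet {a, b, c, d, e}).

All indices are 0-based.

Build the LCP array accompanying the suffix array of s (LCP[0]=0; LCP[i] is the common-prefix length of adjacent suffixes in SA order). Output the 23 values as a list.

sorted suffixes:
  #0 SA[0]=3  'ababecdebbcdcaeabbeb'
  #1 SA[1]=18  'abbeb'
  #2 SA[2]=5  'abecdebbcdcaeabbeb'
  #3 SA[3]=16  'aeabbeb'
  #4 SA[4]=22  'b'
  #5 SA[5]=4  'babecdebbcdcaeabbeb'
  #6 SA[6]=11  'bbcdcaeabbeb'
  #7 SA[7]=19  'bbeb'
  #8 SA[8]=12  'bcdcaeabbeb'
  #9 SA[9]=20  'beb'
  #10 SA[10]=6  'becdebbcdcaeabbeb'
  #11 SA[11]=15  'caeabbeb'
  #12 SA[12]=13  'cdcaeabbeb'
  #13 SA[13]=0  'cdeababecdebbcdcaeabbeb'
  #14 SA[14]=8  'cdebbcdcaeabbeb'
  #15 SA[15]=14  'dcaeabbeb'
  #16 SA[16]=1  'deababecdebbcdcaeabbeb'
  #17 SA[17]=9  'debbcdcaeabbeb'
  #18 SA[18]=2  'eababecdebbcdcaeabbeb'
  #19 SA[19]=17  'eabbeb'
  #20 SA[20]=21  'eb'
  #21 SA[21]=10  'ebbcdcaeabbeb'
  #22 SA[22]=7  'ecdebbcdcaeabbeb'

SA = [3, 18, 5, 16, 22, 4, 11, 19, 12, 20, 6, 15, 13, 0, 8, 14, 1, 9, 2, 17, 21, 10, 7]
i: (SA[i-1],SA[i]) lcp shared
  1: (3,18) 2 'ab'
  2: (18,5) 2 'ab'
  3: (5,16) 1 'a'
  4: (16,22) 0 ''
  5: (22,4) 1 'b'
  6: (4,11) 1 'b'
  7: (11,19) 2 'bb'
  8: (19,12) 1 'b'
  9: (12,20) 1 'b'
  10: (20,6) 2 'be'
  11: (6,15) 0 ''
  12: (15,13) 1 'c'
  13: (13,0) 2 'cd'
  14: (0,8) 3 'cde'
  15: (8,14) 0 ''
  16: (14,1) 1 'd'
  17: (1,9) 2 'de'
  18: (9,2) 0 ''
  19: (2,17) 3 'eab'
  20: (17,21) 1 'e'
  21: (21,10) 2 'eb'
  22: (10,7) 1 'e'

[0, 2, 2, 1, 0, 1, 1, 2, 1, 1, 2, 0, 1, 2, 3, 0, 1, 2, 0, 3, 1, 2, 1]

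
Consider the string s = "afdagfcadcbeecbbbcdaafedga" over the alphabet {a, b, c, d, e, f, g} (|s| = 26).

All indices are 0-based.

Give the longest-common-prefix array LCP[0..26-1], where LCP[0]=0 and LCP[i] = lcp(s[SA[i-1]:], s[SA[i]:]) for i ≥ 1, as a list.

sorted suffixes:
  #0 SA[0]=25  'a'
  #1 SA[1]=19  'aafedga'
  #2 SA[2]=7  'adcbeecbbbcdaafedga'
  #3 SA[3]=0  'afdagfcadcbeecbbbcdaafedga'
  #4 SA[4]=20  'afedga'
  #5 SA[5]=3  'agfcadcbeecbbbcdaafedga'
  #6 SA[6]=14  'bbbcdaafedga'
  #7 SA[7]=15  'bbcdaafedga'
  #8 SA[8]=16  'bcdaafedga'
  #9 SA[9]=10  'beecbbbcdaafedga'
  #10 SA[10]=6  'cadcbeecbbbcdaafedga'
  #11 SA[11]=13  'cbbbcdaafedga'
  #12 SA[12]=9  'cbeecbbbcdaafedga'
  #13 SA[13]=17  'cdaafedga'
  #14 SA[14]=18  'daafedga'
  #15 SA[15]=2  'dagfcadcbeecbbbcdaafedga'
  #16 SA[16]=8  'dcbeecbbbcdaafedga'
  #17 SA[17]=23  'dga'
  #18 SA[18]=12  'ecbbbcdaafedga'
  #19 SA[19]=22  'edga'
  #20 SA[20]=11  'eecbbbcdaafedga'
  #21 SA[21]=5  'fcadcbeecbbbcdaafedga'
  #22 SA[22]=1  'fdagfcadcbeecbbbcdaafedga'
  #23 SA[23]=21  'fedga'
  #24 SA[24]=24  'ga'
  #25 SA[25]=4  'gfcadcbeecbbbcdaafedga'

SA = [25, 19, 7, 0, 20, 3, 14, 15, 16, 10, 6, 13, 9, 17, 18, 2, 8, 23, 12, 22, 11, 5, 1, 21, 24, 4]
[i] adj suffixes → lcp
  [1] 25/19 → 1 ('a')
  [2] 19/7 → 1 ('a')
  [3] 7/0 → 1 ('a')
  [4] 0/20 → 2 ('af')
  [5] 20/3 → 1 ('a')
  [6] 3/14 → 0 ('')
  [7] 14/15 → 2 ('bb')
  [8] 15/16 → 1 ('b')
  [9] 16/10 → 1 ('b')
  [10] 10/6 → 0 ('')
  [11] 6/13 → 1 ('c')
  [12] 13/9 → 2 ('cb')
  [13] 9/17 → 1 ('c')
  [14] 17/18 → 0 ('')
  [15] 18/2 → 2 ('da')
  [16] 2/8 → 1 ('d')
  [17] 8/23 → 1 ('d')
  [18] 23/12 → 0 ('')
  [19] 12/22 → 1 ('e')
  [20] 22/11 → 1 ('e')
  [21] 11/5 → 0 ('')
  [22] 5/1 → 1 ('f')
  [23] 1/21 → 1 ('f')
  [24] 21/24 → 0 ('')
  [25] 24/4 → 1 ('g')

[0, 1, 1, 1, 2, 1, 0, 2, 1, 1, 0, 1, 2, 1, 0, 2, 1, 1, 0, 1, 1, 0, 1, 1, 0, 1]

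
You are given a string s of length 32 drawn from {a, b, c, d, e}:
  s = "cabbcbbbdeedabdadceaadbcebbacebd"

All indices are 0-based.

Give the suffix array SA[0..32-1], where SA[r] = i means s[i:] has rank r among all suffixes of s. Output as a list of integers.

[19, 1, 12, 27, 20, 15, 26, 25, 5, 2, 6, 3, 22, 30, 13, 7, 0, 4, 17, 23, 28, 31, 11, 14, 21, 16, 8, 18, 24, 29, 10, 9]

sorted suffixes:
  #0 SA[0]=19  'aadbcebbacebd'
  #1 SA[1]=1  'abbcbbbdeedabdadceaadbcebbacebd'
  #2 SA[2]=12  'abdadceaadbcebbacebd'
  #3 SA[3]=27  'acebd'
  #4 SA[4]=20  'adbcebbacebd'
  #5 SA[5]=15  'adceaadbcebbacebd'
  #6 SA[6]=26  'bacebd'
  #7 SA[7]=25  'bbacebd'
  #8 SA[8]=5  'bbbdeedabdadceaadbcebbacebd'
  #9 SA[9]=2  'bbcbbbdeedabdadceaadbcebbacebd'
  #10 SA[10]=6  'bbdeedabdadceaadbcebbacebd'
  #11 SA[11]=3  'bcbbbdeedabdadceaadbcebbacebd'
  #12 SA[12]=22  'bcebbacebd'
  #13 SA[13]=30  'bd'
  #14 SA[14]=13  'bdadceaadbcebbacebd'
  #15 SA[15]=7  'bdeedabdadceaadbcebbacebd'
  #16 SA[16]=0  'cabbcbbbdeedabdadceaadbcebbacebd'
  #17 SA[17]=4  'cbbbdeedabdadceaadbcebbacebd'
  #18 SA[18]=17  'ceaadbcebbacebd'
  #19 SA[19]=23  'cebbacebd'
  #20 SA[20]=28  'cebd'
  #21 SA[21]=31  'd'
  #22 SA[22]=11  'dabdadceaadbcebbacebd'
  #23 SA[23]=14  'dadceaadbcebbacebd'
  #24 SA[24]=21  'dbcebbacebd'
  #25 SA[25]=16  'dceaadbcebbacebd'
  #26 SA[26]=8  'deedabdadceaadbcebbacebd'
  #27 SA[27]=18  'eaadbcebbacebd'
  #28 SA[28]=24  'ebbacebd'
  #29 SA[29]=29  'ebd'
  #30 SA[30]=10  'edabdadceaadbcebbacebd'
  #31 SA[31]=9  'eedabdadceaadbcebbacebd'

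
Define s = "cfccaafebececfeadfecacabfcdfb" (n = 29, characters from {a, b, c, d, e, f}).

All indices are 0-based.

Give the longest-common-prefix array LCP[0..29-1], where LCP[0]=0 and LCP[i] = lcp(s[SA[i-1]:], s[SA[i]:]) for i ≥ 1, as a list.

[0, 1, 1, 1, 1, 0, 1, 1, 0, 2, 2, 1, 1, 1, 1, 2, 0, 2, 0, 1, 1, 2, 2, 0, 1, 2, 1, 2, 2]

rank→(start, suffix):
  0 → (4, 'aafebececfeadfecacabfcdfb')
  1 → (22, 'abfcdfb')
  2 → (20, 'acabfcdfb')
  3 → (15, 'adfecacabfcdfb')
  4 → (5, 'afebececfeadfecacabfcdfb')
  5 → (28, 'b')
  6 → (8, 'bececfeadfecacabfcdfb')
  7 → (23, 'bfcdfb')
  8 → (3, 'caafebececfeadfecacabfcdfb')
  9 → (21, 'cabfcdfb')
  10 → (19, 'cacabfcdfb')
  11 → (2, 'ccaafebececfeadfecacabfcdfb')
  12 → (25, 'cdfb')
  13 → (10, 'cecfeadfecacabfcdfb')
  14 → (0, 'cfccaafebececfeadfecacabfcdfb')
  15 → (12, 'cfeadfecacabfcdfb')
  16 → (26, 'dfb')
  17 → (16, 'dfecacabfcdfb')
  18 → (14, 'eadfecacabfcdfb')
  19 → (7, 'ebececfeadfecacabfcdfb')
  20 → (18, 'ecacabfcdfb')
  21 → (9, 'ececfeadfecacabfcdfb')
  22 → (11, 'ecfeadfecacabfcdfb')
  23 → (27, 'fb')
  24 → (1, 'fccaafebececfeadfecacabfcdfb')
  25 → (24, 'fcdfb')
  26 → (13, 'feadfecacabfcdfb')
  27 → (6, 'febececfeadfecacabfcdfb')
  28 → (17, 'fecacabfcdfb')

SA = [4, 22, 20, 15, 5, 28, 8, 23, 3, 21, 19, 2, 25, 10, 0, 12, 26, 16, 14, 7, 18, 9, 11, 27, 1, 24, 13, 6, 17]
i: (SA[i-1],SA[i]) lcp shared
  1: (4,22) 1 'a'
  2: (22,20) 1 'a'
  3: (20,15) 1 'a'
  4: (15,5) 1 'a'
  5: (5,28) 0 ''
  6: (28,8) 1 'b'
  7: (8,23) 1 'b'
  8: (23,3) 0 ''
  9: (3,21) 2 'ca'
  10: (21,19) 2 'ca'
  11: (19,2) 1 'c'
  12: (2,25) 1 'c'
  13: (25,10) 1 'c'
  14: (10,0) 1 'c'
  15: (0,12) 2 'cf'
  16: (12,26) 0 ''
  17: (26,16) 2 'df'
  18: (16,14) 0 ''
  19: (14,7) 1 'e'
  20: (7,18) 1 'e'
  21: (18,9) 2 'ec'
  22: (9,11) 2 'ec'
  23: (11,27) 0 ''
  24: (27,1) 1 'f'
  25: (1,24) 2 'fc'
  26: (24,13) 1 'f'
  27: (13,6) 2 'fe'
  28: (6,17) 2 'fe'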